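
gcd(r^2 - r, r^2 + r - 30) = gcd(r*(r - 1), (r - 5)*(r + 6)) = 1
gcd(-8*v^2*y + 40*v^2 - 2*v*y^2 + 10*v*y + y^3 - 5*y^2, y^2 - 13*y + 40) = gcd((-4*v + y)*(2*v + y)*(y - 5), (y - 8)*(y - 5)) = y - 5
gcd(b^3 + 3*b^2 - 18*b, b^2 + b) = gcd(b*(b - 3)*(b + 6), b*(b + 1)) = b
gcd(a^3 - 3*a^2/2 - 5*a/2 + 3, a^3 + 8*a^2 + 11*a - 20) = a - 1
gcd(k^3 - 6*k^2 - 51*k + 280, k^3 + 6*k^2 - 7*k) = k + 7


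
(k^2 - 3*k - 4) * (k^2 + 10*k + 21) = k^4 + 7*k^3 - 13*k^2 - 103*k - 84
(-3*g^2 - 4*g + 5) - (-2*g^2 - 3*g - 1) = -g^2 - g + 6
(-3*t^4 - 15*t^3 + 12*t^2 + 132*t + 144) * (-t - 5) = 3*t^5 + 30*t^4 + 63*t^3 - 192*t^2 - 804*t - 720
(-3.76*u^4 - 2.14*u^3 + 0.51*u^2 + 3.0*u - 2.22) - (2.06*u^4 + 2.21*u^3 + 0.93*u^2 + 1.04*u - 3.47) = -5.82*u^4 - 4.35*u^3 - 0.42*u^2 + 1.96*u + 1.25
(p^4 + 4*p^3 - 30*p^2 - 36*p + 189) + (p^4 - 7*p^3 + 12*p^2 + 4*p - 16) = 2*p^4 - 3*p^3 - 18*p^2 - 32*p + 173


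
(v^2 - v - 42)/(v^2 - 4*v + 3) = (v^2 - v - 42)/(v^2 - 4*v + 3)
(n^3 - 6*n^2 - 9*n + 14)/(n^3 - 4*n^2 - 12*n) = (n^2 - 8*n + 7)/(n*(n - 6))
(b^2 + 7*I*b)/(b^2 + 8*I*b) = (b + 7*I)/(b + 8*I)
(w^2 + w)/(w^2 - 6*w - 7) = w/(w - 7)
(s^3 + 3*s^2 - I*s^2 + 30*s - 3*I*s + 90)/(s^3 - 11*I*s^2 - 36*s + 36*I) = (s^2 + s*(3 + 5*I) + 15*I)/(s^2 - 5*I*s - 6)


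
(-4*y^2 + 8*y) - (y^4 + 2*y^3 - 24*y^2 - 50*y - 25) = -y^4 - 2*y^3 + 20*y^2 + 58*y + 25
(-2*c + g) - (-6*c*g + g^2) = 6*c*g - 2*c - g^2 + g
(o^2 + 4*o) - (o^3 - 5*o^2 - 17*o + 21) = -o^3 + 6*o^2 + 21*o - 21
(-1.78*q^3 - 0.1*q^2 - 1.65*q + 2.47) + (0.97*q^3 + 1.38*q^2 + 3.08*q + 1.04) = -0.81*q^3 + 1.28*q^2 + 1.43*q + 3.51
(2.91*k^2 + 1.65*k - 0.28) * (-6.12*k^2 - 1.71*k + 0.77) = -17.8092*k^4 - 15.0741*k^3 + 1.1328*k^2 + 1.7493*k - 0.2156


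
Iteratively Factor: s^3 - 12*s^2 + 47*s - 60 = (s - 3)*(s^2 - 9*s + 20) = (s - 4)*(s - 3)*(s - 5)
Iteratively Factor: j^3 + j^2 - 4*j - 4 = (j + 1)*(j^2 - 4) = (j + 1)*(j + 2)*(j - 2)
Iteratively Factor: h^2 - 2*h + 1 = (h - 1)*(h - 1)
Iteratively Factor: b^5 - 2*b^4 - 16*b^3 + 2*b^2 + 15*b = (b + 3)*(b^4 - 5*b^3 - b^2 + 5*b) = b*(b + 3)*(b^3 - 5*b^2 - b + 5) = b*(b - 5)*(b + 3)*(b^2 - 1) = b*(b - 5)*(b + 1)*(b + 3)*(b - 1)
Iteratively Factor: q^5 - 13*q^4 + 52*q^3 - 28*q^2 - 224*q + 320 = (q - 4)*(q^4 - 9*q^3 + 16*q^2 + 36*q - 80) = (q - 5)*(q - 4)*(q^3 - 4*q^2 - 4*q + 16) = (q - 5)*(q - 4)^2*(q^2 - 4) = (q - 5)*(q - 4)^2*(q + 2)*(q - 2)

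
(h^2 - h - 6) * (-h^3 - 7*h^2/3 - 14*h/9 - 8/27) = -h^5 - 4*h^4/3 + 61*h^3/9 + 412*h^2/27 + 260*h/27 + 16/9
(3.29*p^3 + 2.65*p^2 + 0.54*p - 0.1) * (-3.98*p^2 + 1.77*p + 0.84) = -13.0942*p^5 - 4.7237*p^4 + 5.3049*p^3 + 3.5798*p^2 + 0.2766*p - 0.084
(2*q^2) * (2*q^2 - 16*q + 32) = 4*q^4 - 32*q^3 + 64*q^2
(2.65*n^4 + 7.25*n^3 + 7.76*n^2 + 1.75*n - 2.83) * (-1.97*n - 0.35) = -5.2205*n^5 - 15.21*n^4 - 17.8247*n^3 - 6.1635*n^2 + 4.9626*n + 0.9905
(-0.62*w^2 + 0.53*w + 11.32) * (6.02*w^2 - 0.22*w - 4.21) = -3.7324*w^4 + 3.327*w^3 + 70.64*w^2 - 4.7217*w - 47.6572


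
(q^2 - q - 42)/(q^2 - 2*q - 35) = (q + 6)/(q + 5)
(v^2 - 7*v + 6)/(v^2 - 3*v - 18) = (v - 1)/(v + 3)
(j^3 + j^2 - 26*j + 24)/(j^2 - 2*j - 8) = (j^2 + 5*j - 6)/(j + 2)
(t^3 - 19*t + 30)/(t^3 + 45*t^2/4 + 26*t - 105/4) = 4*(t^2 - 5*t + 6)/(4*t^2 + 25*t - 21)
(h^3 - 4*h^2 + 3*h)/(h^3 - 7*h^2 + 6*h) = (h - 3)/(h - 6)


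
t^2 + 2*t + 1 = (t + 1)^2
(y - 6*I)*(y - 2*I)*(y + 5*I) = y^3 - 3*I*y^2 + 28*y - 60*I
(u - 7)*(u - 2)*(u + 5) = u^3 - 4*u^2 - 31*u + 70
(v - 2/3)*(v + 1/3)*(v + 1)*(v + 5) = v^4 + 17*v^3/3 + 25*v^2/9 - 3*v - 10/9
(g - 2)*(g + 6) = g^2 + 4*g - 12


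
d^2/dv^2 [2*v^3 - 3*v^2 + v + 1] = 12*v - 6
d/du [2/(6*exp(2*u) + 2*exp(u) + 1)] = (-24*exp(u) - 4)*exp(u)/(6*exp(2*u) + 2*exp(u) + 1)^2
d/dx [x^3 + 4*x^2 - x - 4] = 3*x^2 + 8*x - 1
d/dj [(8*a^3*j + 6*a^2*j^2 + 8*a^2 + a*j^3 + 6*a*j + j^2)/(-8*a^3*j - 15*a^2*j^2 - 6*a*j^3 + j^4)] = (72*a^4*j^2 + 64*a^4 + 8*a^3*j^3 + 176*a^3*j - 11*a^2*j^4 + 50*a^2*j^2 - a*j^5 - 10*a*j^3 - 2*j^4)/(j^2*(64*a^5 + 176*a^4*j + 145*a^3*j^2 + 19*a^2*j^3 - 13*a*j^4 + j^5))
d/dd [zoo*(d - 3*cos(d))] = zoo*(sin(d) + 1)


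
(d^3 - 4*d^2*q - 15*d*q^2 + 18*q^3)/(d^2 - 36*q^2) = (d^2 + 2*d*q - 3*q^2)/(d + 6*q)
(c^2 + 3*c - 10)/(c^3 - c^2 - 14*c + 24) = (c + 5)/(c^2 + c - 12)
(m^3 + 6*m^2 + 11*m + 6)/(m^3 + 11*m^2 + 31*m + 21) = (m + 2)/(m + 7)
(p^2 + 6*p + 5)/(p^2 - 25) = (p + 1)/(p - 5)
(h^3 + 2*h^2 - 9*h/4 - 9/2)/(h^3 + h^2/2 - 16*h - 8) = (4*h^3 + 8*h^2 - 9*h - 18)/(2*(2*h^3 + h^2 - 32*h - 16))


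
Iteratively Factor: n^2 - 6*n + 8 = (n - 2)*(n - 4)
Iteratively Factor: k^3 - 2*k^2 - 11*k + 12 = (k - 4)*(k^2 + 2*k - 3) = (k - 4)*(k + 3)*(k - 1)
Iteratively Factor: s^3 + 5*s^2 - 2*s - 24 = (s - 2)*(s^2 + 7*s + 12) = (s - 2)*(s + 4)*(s + 3)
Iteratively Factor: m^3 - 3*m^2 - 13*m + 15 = (m - 1)*(m^2 - 2*m - 15) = (m - 1)*(m + 3)*(m - 5)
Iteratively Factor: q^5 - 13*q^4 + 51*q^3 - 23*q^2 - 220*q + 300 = (q - 5)*(q^4 - 8*q^3 + 11*q^2 + 32*q - 60) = (q - 5)*(q - 2)*(q^3 - 6*q^2 - q + 30) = (q - 5)*(q - 3)*(q - 2)*(q^2 - 3*q - 10) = (q - 5)^2*(q - 3)*(q - 2)*(q + 2)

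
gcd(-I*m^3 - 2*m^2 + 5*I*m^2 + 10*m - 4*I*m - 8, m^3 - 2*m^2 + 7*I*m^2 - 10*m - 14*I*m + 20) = 1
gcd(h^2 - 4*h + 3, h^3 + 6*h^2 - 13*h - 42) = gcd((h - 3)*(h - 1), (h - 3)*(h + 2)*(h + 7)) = h - 3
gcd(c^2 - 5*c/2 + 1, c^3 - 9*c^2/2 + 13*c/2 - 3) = c - 2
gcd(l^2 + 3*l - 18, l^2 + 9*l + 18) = l + 6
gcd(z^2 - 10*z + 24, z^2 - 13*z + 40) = 1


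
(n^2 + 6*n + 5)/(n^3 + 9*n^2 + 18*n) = (n^2 + 6*n + 5)/(n*(n^2 + 9*n + 18))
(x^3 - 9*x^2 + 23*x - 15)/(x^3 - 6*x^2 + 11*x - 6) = (x - 5)/(x - 2)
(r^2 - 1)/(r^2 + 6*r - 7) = (r + 1)/(r + 7)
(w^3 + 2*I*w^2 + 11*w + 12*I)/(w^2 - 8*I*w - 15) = (w^2 + 5*I*w - 4)/(w - 5*I)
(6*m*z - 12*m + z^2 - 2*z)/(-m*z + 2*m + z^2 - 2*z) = (6*m + z)/(-m + z)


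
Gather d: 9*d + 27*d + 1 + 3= 36*d + 4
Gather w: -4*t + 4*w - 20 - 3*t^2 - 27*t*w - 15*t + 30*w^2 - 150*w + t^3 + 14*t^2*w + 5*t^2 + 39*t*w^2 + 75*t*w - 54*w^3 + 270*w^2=t^3 + 2*t^2 - 19*t - 54*w^3 + w^2*(39*t + 300) + w*(14*t^2 + 48*t - 146) - 20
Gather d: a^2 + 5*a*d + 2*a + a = a^2 + 5*a*d + 3*a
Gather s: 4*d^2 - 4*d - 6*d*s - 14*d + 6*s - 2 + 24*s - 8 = 4*d^2 - 18*d + s*(30 - 6*d) - 10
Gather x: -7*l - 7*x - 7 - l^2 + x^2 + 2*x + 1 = -l^2 - 7*l + x^2 - 5*x - 6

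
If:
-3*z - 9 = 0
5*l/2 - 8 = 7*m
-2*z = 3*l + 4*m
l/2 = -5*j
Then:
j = -37/155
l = 74/31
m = -9/31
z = -3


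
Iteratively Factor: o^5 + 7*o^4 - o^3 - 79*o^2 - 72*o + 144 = (o - 3)*(o^4 + 10*o^3 + 29*o^2 + 8*o - 48) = (o - 3)*(o + 4)*(o^3 + 6*o^2 + 5*o - 12) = (o - 3)*(o + 3)*(o + 4)*(o^2 + 3*o - 4) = (o - 3)*(o - 1)*(o + 3)*(o + 4)*(o + 4)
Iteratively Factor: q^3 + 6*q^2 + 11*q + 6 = (q + 3)*(q^2 + 3*q + 2) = (q + 2)*(q + 3)*(q + 1)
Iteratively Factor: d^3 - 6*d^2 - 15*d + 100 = (d - 5)*(d^2 - d - 20) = (d - 5)^2*(d + 4)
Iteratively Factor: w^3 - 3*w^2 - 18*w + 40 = (w + 4)*(w^2 - 7*w + 10) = (w - 2)*(w + 4)*(w - 5)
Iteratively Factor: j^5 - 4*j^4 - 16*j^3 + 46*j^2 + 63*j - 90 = (j - 5)*(j^4 + j^3 - 11*j^2 - 9*j + 18) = (j - 5)*(j - 3)*(j^3 + 4*j^2 + j - 6) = (j - 5)*(j - 3)*(j - 1)*(j^2 + 5*j + 6) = (j - 5)*(j - 3)*(j - 1)*(j + 2)*(j + 3)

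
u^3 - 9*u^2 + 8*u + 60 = (u - 6)*(u - 5)*(u + 2)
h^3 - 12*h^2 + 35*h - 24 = (h - 8)*(h - 3)*(h - 1)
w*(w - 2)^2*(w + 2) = w^4 - 2*w^3 - 4*w^2 + 8*w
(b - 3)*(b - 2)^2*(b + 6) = b^4 - b^3 - 26*b^2 + 84*b - 72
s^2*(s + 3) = s^3 + 3*s^2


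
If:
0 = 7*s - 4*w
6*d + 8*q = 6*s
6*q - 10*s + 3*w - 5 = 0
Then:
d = -2*w/63 - 10/9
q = 19*w/42 + 5/6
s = 4*w/7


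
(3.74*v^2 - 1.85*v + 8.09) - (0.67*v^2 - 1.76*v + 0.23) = 3.07*v^2 - 0.0900000000000001*v + 7.86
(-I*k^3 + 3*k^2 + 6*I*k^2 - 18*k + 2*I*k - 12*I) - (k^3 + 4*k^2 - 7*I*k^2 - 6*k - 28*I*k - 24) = -k^3 - I*k^3 - k^2 + 13*I*k^2 - 12*k + 30*I*k + 24 - 12*I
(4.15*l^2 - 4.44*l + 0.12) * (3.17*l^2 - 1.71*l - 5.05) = 13.1555*l^4 - 21.1713*l^3 - 12.9847*l^2 + 22.2168*l - 0.606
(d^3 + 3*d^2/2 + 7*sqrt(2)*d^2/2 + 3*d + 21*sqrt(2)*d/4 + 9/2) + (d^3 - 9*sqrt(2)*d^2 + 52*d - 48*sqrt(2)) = 2*d^3 - 11*sqrt(2)*d^2/2 + 3*d^2/2 + 21*sqrt(2)*d/4 + 55*d - 48*sqrt(2) + 9/2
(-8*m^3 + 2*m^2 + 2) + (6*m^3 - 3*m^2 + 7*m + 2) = -2*m^3 - m^2 + 7*m + 4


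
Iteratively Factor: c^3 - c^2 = (c - 1)*(c^2) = c*(c - 1)*(c)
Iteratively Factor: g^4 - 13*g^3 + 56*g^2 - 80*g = (g - 5)*(g^3 - 8*g^2 + 16*g) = (g - 5)*(g - 4)*(g^2 - 4*g) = g*(g - 5)*(g - 4)*(g - 4)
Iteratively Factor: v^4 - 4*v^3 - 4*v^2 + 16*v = (v - 2)*(v^3 - 2*v^2 - 8*v) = v*(v - 2)*(v^2 - 2*v - 8) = v*(v - 2)*(v + 2)*(v - 4)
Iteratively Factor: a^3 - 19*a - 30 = (a + 2)*(a^2 - 2*a - 15) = (a - 5)*(a + 2)*(a + 3)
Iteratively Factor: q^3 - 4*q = (q)*(q^2 - 4) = q*(q + 2)*(q - 2)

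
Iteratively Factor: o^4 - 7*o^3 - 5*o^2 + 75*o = (o - 5)*(o^3 - 2*o^2 - 15*o) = (o - 5)^2*(o^2 + 3*o) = o*(o - 5)^2*(o + 3)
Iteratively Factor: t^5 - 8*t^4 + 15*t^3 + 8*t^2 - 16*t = (t - 4)*(t^4 - 4*t^3 - t^2 + 4*t) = (t - 4)^2*(t^3 - t) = (t - 4)^2*(t + 1)*(t^2 - t) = t*(t - 4)^2*(t + 1)*(t - 1)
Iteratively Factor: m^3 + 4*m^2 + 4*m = (m + 2)*(m^2 + 2*m) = m*(m + 2)*(m + 2)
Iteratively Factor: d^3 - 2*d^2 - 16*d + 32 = (d - 2)*(d^2 - 16) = (d - 4)*(d - 2)*(d + 4)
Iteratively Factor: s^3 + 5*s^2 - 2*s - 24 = (s - 2)*(s^2 + 7*s + 12) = (s - 2)*(s + 4)*(s + 3)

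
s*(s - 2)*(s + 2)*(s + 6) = s^4 + 6*s^3 - 4*s^2 - 24*s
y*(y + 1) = y^2 + y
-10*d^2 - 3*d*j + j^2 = (-5*d + j)*(2*d + j)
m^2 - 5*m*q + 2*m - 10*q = (m + 2)*(m - 5*q)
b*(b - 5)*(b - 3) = b^3 - 8*b^2 + 15*b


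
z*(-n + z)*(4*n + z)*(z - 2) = -4*n^2*z^2 + 8*n^2*z + 3*n*z^3 - 6*n*z^2 + z^4 - 2*z^3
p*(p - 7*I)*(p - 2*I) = p^3 - 9*I*p^2 - 14*p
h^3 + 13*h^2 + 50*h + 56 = (h + 2)*(h + 4)*(h + 7)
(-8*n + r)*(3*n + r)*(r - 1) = -24*n^2*r + 24*n^2 - 5*n*r^2 + 5*n*r + r^3 - r^2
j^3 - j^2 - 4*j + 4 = (j - 2)*(j - 1)*(j + 2)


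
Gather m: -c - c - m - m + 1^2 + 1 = -2*c - 2*m + 2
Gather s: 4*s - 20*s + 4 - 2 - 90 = -16*s - 88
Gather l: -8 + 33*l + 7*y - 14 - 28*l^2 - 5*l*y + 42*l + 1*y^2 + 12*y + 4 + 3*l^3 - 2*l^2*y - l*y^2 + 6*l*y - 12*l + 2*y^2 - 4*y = 3*l^3 + l^2*(-2*y - 28) + l*(-y^2 + y + 63) + 3*y^2 + 15*y - 18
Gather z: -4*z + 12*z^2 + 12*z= 12*z^2 + 8*z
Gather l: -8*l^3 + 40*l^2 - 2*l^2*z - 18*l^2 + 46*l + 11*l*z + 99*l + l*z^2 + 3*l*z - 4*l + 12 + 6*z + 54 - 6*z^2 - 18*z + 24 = -8*l^3 + l^2*(22 - 2*z) + l*(z^2 + 14*z + 141) - 6*z^2 - 12*z + 90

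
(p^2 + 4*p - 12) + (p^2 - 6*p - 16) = 2*p^2 - 2*p - 28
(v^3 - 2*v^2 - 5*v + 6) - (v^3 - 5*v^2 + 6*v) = 3*v^2 - 11*v + 6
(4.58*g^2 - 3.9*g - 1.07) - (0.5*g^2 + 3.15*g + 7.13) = 4.08*g^2 - 7.05*g - 8.2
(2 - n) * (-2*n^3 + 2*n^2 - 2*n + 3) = 2*n^4 - 6*n^3 + 6*n^2 - 7*n + 6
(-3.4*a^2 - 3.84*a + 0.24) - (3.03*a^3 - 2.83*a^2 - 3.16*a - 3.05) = -3.03*a^3 - 0.57*a^2 - 0.68*a + 3.29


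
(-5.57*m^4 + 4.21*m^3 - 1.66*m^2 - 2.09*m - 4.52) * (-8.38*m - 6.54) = 46.6766*m^5 + 1.148*m^4 - 13.6226*m^3 + 28.3706*m^2 + 51.5462*m + 29.5608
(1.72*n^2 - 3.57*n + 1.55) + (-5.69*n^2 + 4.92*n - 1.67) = -3.97*n^2 + 1.35*n - 0.12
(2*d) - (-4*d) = 6*d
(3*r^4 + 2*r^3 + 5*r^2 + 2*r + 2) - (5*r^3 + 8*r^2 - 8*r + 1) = 3*r^4 - 3*r^3 - 3*r^2 + 10*r + 1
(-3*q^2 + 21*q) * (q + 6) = -3*q^3 + 3*q^2 + 126*q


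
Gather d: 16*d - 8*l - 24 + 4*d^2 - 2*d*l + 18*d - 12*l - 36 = 4*d^2 + d*(34 - 2*l) - 20*l - 60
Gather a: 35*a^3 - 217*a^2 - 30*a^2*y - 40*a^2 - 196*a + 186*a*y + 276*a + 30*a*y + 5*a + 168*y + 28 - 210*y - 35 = 35*a^3 + a^2*(-30*y - 257) + a*(216*y + 85) - 42*y - 7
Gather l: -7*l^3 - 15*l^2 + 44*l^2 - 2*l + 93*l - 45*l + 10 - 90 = -7*l^3 + 29*l^2 + 46*l - 80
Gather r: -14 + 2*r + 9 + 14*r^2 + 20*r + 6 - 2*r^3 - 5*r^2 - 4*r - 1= -2*r^3 + 9*r^2 + 18*r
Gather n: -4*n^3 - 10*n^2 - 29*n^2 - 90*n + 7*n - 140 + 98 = -4*n^3 - 39*n^2 - 83*n - 42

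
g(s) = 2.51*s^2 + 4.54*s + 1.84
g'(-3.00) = -10.52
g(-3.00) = 10.81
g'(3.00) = 19.60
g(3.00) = 38.05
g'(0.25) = 5.80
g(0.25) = 3.13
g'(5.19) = 30.59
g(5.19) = 93.01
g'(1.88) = 13.98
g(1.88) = 19.25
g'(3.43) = 21.76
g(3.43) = 46.94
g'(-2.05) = -5.75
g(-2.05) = 3.08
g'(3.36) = 21.41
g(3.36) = 45.43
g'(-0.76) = 0.72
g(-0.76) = -0.16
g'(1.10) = 10.06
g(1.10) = 9.87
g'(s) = 5.02*s + 4.54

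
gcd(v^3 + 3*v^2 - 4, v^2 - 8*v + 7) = v - 1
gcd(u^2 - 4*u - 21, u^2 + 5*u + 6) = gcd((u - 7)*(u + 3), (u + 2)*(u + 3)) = u + 3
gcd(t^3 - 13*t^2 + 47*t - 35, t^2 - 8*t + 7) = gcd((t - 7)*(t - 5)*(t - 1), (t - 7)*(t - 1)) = t^2 - 8*t + 7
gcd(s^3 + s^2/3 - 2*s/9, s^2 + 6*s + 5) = 1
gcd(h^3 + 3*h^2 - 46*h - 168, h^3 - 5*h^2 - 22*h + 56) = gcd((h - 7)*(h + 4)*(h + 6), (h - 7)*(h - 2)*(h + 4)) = h^2 - 3*h - 28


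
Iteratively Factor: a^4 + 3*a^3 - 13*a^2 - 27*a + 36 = (a - 1)*(a^3 + 4*a^2 - 9*a - 36) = (a - 1)*(a + 4)*(a^2 - 9) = (a - 3)*(a - 1)*(a + 4)*(a + 3)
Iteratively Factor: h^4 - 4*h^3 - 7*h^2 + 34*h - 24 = (h - 2)*(h^3 - 2*h^2 - 11*h + 12) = (h - 4)*(h - 2)*(h^2 + 2*h - 3) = (h - 4)*(h - 2)*(h - 1)*(h + 3)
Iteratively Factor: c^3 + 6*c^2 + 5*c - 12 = (c - 1)*(c^2 + 7*c + 12) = (c - 1)*(c + 4)*(c + 3)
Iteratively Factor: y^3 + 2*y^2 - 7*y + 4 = (y - 1)*(y^2 + 3*y - 4) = (y - 1)*(y + 4)*(y - 1)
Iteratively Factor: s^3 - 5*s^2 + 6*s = (s - 3)*(s^2 - 2*s) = (s - 3)*(s - 2)*(s)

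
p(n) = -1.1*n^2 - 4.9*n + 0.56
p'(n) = -2.2*n - 4.9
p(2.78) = -21.56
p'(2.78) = -11.02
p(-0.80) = 3.78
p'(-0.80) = -3.14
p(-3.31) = 4.73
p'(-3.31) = 2.38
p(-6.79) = -16.88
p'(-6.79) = 10.04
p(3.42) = -29.06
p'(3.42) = -12.42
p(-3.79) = 3.33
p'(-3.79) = 3.44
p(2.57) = -19.30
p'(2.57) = -10.55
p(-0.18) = 1.41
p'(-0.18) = -4.50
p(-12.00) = -99.04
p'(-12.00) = 21.50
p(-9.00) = -44.44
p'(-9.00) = 14.90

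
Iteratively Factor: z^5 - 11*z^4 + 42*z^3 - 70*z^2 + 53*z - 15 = (z - 1)*(z^4 - 10*z^3 + 32*z^2 - 38*z + 15) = (z - 1)^2*(z^3 - 9*z^2 + 23*z - 15) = (z - 1)^3*(z^2 - 8*z + 15) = (z - 5)*(z - 1)^3*(z - 3)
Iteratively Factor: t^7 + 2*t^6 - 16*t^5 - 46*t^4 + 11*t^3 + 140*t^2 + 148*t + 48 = (t + 2)*(t^6 - 16*t^4 - 14*t^3 + 39*t^2 + 62*t + 24) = (t + 1)*(t + 2)*(t^5 - t^4 - 15*t^3 + t^2 + 38*t + 24) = (t + 1)^2*(t + 2)*(t^4 - 2*t^3 - 13*t^2 + 14*t + 24) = (t - 4)*(t + 1)^2*(t + 2)*(t^3 + 2*t^2 - 5*t - 6) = (t - 4)*(t - 2)*(t + 1)^2*(t + 2)*(t^2 + 4*t + 3) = (t - 4)*(t - 2)*(t + 1)^2*(t + 2)*(t + 3)*(t + 1)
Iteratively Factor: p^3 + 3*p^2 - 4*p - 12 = (p + 2)*(p^2 + p - 6) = (p - 2)*(p + 2)*(p + 3)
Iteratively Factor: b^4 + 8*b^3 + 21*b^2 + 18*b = (b + 3)*(b^3 + 5*b^2 + 6*b) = b*(b + 3)*(b^2 + 5*b + 6) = b*(b + 2)*(b + 3)*(b + 3)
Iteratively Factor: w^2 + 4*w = (w)*(w + 4)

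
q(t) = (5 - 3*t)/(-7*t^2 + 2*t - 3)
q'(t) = (5 - 3*t)*(14*t - 2)/(-7*t^2 + 2*t - 3)^2 - 3/(-7*t^2 + 2*t - 3) = (-21*t^2 + 70*t - 1)/(49*t^4 - 28*t^3 + 46*t^2 - 12*t + 9)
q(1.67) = 0.00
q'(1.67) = 0.16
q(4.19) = 0.06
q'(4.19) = -0.01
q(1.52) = -0.03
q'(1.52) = 0.22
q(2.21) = 0.05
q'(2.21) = 0.05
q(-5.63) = -0.09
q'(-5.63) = -0.02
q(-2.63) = -0.23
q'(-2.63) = -0.10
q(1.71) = 0.01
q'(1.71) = 0.14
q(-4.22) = -0.13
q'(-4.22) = -0.04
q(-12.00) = -0.04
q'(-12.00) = 0.00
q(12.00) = 0.03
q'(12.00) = 0.00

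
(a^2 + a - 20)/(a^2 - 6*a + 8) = (a + 5)/(a - 2)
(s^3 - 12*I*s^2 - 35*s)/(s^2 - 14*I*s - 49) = s*(s - 5*I)/(s - 7*I)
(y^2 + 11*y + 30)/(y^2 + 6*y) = (y + 5)/y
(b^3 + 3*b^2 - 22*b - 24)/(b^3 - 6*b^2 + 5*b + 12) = (b + 6)/(b - 3)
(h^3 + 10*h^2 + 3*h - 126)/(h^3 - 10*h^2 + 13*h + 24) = (h^2 + 13*h + 42)/(h^2 - 7*h - 8)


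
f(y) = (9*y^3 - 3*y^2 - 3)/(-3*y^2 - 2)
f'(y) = 6*y*(9*y^3 - 3*y^2 - 3)/(-3*y^2 - 2)^2 + (27*y^2 - 6*y)/(-3*y^2 - 2) = 3*y*(-9*y^3 - 18*y - 2)/(9*y^4 + 12*y^2 + 4)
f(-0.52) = 1.81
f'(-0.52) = -1.70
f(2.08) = -4.34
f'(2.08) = -3.35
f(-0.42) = 1.66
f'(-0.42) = -1.23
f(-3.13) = 9.82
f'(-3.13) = -3.15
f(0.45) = 1.07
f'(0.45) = -2.17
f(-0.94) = 2.82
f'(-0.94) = -2.92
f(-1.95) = 6.05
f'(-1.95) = -3.25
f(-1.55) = 4.75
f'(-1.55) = -3.26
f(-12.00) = 36.84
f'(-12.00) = -3.01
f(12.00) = -34.83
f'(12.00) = -3.01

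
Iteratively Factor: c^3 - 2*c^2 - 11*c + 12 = (c - 1)*(c^2 - c - 12) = (c - 1)*(c + 3)*(c - 4)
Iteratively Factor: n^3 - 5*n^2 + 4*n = (n - 4)*(n^2 - n) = n*(n - 4)*(n - 1)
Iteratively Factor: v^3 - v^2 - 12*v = (v - 4)*(v^2 + 3*v) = v*(v - 4)*(v + 3)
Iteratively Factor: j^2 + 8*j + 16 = (j + 4)*(j + 4)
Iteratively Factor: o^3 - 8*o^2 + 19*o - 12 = (o - 3)*(o^2 - 5*o + 4) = (o - 3)*(o - 1)*(o - 4)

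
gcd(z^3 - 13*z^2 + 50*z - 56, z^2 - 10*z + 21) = z - 7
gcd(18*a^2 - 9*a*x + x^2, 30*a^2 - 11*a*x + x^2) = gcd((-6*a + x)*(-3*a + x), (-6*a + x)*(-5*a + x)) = -6*a + x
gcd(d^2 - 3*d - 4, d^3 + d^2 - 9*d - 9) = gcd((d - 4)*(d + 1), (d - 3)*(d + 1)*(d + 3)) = d + 1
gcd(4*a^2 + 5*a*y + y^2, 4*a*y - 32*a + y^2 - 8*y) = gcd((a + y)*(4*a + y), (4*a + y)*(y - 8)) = 4*a + y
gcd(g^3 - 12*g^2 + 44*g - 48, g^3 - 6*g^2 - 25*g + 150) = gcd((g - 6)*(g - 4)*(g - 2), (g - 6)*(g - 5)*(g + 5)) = g - 6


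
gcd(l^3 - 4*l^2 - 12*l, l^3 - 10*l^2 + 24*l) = l^2 - 6*l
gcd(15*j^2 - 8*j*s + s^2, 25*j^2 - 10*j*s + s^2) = -5*j + s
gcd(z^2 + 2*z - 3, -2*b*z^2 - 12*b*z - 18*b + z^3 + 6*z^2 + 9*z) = z + 3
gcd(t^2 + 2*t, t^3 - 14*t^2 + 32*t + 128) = t + 2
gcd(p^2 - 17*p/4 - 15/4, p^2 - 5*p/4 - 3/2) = p + 3/4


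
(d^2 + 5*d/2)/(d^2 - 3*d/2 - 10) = d/(d - 4)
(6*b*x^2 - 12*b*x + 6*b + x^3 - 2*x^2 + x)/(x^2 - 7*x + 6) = (6*b*x - 6*b + x^2 - x)/(x - 6)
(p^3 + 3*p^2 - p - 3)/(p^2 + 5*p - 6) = (p^2 + 4*p + 3)/(p + 6)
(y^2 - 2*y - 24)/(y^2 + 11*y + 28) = (y - 6)/(y + 7)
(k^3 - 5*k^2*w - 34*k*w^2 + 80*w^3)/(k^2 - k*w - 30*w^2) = (-k^2 + 10*k*w - 16*w^2)/(-k + 6*w)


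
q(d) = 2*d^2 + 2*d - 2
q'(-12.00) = -46.00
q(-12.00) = 262.00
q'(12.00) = 50.00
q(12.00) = 310.00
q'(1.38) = 7.52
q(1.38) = 4.57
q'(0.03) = 2.12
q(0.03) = -1.94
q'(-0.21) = 1.16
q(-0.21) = -2.33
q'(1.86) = 9.44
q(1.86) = 8.64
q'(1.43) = 7.72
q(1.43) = 4.95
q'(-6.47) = -23.88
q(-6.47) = 68.78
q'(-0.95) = -1.80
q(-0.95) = -2.10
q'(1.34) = 7.36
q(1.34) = 4.27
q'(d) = 4*d + 2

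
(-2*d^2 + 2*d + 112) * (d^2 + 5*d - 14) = -2*d^4 - 8*d^3 + 150*d^2 + 532*d - 1568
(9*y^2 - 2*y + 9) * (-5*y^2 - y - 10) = -45*y^4 + y^3 - 133*y^2 + 11*y - 90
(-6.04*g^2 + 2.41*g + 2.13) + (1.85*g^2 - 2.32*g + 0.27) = -4.19*g^2 + 0.0900000000000003*g + 2.4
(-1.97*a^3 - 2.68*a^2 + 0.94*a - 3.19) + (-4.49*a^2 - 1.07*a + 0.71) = -1.97*a^3 - 7.17*a^2 - 0.13*a - 2.48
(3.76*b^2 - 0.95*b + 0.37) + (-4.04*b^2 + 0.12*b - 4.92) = -0.28*b^2 - 0.83*b - 4.55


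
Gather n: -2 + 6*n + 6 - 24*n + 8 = 12 - 18*n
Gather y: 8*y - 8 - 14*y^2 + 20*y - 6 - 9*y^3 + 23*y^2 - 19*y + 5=-9*y^3 + 9*y^2 + 9*y - 9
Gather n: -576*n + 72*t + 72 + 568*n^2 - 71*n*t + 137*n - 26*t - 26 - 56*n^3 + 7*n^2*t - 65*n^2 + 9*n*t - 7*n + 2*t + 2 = -56*n^3 + n^2*(7*t + 503) + n*(-62*t - 446) + 48*t + 48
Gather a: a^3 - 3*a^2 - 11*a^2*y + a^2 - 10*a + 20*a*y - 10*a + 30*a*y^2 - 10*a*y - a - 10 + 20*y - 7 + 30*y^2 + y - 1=a^3 + a^2*(-11*y - 2) + a*(30*y^2 + 10*y - 21) + 30*y^2 + 21*y - 18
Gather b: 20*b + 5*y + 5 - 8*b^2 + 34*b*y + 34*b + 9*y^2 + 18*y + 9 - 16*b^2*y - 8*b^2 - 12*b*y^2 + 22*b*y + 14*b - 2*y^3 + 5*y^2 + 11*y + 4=b^2*(-16*y - 16) + b*(-12*y^2 + 56*y + 68) - 2*y^3 + 14*y^2 + 34*y + 18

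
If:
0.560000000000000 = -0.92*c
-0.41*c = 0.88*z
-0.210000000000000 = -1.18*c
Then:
No Solution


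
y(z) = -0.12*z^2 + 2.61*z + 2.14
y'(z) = 2.61 - 0.24*z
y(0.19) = 2.63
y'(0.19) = 2.56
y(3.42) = 9.66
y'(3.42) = 1.79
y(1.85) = 6.56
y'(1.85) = 2.17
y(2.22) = 7.34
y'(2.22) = 2.08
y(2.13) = 7.15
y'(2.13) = 2.10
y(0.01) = 2.17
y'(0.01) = 2.61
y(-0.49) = 0.83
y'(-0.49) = 2.73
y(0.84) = 4.25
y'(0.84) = 2.41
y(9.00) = 15.91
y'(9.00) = 0.45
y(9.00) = 15.91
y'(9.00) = 0.45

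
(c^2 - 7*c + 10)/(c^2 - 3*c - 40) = (-c^2 + 7*c - 10)/(-c^2 + 3*c + 40)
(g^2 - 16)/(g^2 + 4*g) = (g - 4)/g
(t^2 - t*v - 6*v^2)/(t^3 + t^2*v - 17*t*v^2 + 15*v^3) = (t + 2*v)/(t^2 + 4*t*v - 5*v^2)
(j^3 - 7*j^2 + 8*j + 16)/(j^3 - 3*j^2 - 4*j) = (j - 4)/j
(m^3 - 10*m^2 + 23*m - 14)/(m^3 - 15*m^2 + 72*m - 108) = (m^3 - 10*m^2 + 23*m - 14)/(m^3 - 15*m^2 + 72*m - 108)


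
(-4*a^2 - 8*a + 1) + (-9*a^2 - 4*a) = -13*a^2 - 12*a + 1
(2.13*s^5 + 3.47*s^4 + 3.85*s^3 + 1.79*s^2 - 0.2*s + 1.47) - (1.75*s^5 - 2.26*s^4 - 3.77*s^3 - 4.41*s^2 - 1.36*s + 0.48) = 0.38*s^5 + 5.73*s^4 + 7.62*s^3 + 6.2*s^2 + 1.16*s + 0.99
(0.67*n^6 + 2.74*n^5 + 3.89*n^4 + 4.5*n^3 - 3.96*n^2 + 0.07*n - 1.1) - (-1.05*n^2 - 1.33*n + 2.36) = 0.67*n^6 + 2.74*n^5 + 3.89*n^4 + 4.5*n^3 - 2.91*n^2 + 1.4*n - 3.46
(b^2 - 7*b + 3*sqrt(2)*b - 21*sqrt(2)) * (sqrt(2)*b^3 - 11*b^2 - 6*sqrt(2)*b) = sqrt(2)*b^5 - 7*sqrt(2)*b^4 - 5*b^4 - 39*sqrt(2)*b^3 + 35*b^3 - 36*b^2 + 273*sqrt(2)*b^2 + 252*b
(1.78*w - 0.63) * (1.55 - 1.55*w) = -2.759*w^2 + 3.7355*w - 0.9765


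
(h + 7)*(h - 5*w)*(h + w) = h^3 - 4*h^2*w + 7*h^2 - 5*h*w^2 - 28*h*w - 35*w^2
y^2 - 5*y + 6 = (y - 3)*(y - 2)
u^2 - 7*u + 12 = (u - 4)*(u - 3)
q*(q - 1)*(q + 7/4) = q^3 + 3*q^2/4 - 7*q/4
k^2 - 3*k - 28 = (k - 7)*(k + 4)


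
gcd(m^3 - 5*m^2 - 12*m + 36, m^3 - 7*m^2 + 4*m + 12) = m^2 - 8*m + 12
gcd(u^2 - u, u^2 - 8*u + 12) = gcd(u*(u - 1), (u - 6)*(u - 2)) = 1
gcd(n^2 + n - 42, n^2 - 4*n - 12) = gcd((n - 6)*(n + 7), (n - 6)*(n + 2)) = n - 6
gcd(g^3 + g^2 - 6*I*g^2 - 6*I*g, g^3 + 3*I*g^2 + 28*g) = g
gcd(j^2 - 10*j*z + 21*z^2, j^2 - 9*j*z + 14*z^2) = -j + 7*z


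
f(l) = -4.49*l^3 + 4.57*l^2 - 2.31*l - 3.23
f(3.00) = -90.26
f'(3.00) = -96.12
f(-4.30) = 448.19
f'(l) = -13.47*l^2 + 9.14*l - 2.31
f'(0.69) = -2.42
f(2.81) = -73.26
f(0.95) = -5.15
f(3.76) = -185.98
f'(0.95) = -5.78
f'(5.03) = -297.14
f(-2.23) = 74.44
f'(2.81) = -82.99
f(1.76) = -17.62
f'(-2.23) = -89.68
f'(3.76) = -158.38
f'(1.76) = -27.95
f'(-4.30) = -290.67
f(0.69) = -4.12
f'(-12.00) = -2051.67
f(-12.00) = 8441.29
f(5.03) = -470.64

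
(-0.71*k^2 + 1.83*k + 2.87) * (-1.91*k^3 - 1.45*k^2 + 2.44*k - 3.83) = 1.3561*k^5 - 2.4658*k^4 - 9.8676*k^3 + 3.023*k^2 - 0.00610000000000088*k - 10.9921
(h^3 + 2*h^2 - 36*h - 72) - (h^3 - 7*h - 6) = 2*h^2 - 29*h - 66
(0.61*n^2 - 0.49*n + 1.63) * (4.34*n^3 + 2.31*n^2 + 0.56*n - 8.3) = 2.6474*n^5 - 0.7175*n^4 + 6.2839*n^3 - 1.5721*n^2 + 4.9798*n - 13.529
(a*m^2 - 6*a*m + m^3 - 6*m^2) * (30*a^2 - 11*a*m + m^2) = 30*a^3*m^2 - 180*a^3*m + 19*a^2*m^3 - 114*a^2*m^2 - 10*a*m^4 + 60*a*m^3 + m^5 - 6*m^4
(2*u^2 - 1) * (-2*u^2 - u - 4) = -4*u^4 - 2*u^3 - 6*u^2 + u + 4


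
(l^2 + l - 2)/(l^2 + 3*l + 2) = (l - 1)/(l + 1)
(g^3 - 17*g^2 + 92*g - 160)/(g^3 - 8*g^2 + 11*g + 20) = (g - 8)/(g + 1)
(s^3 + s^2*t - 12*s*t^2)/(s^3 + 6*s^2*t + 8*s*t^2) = (s - 3*t)/(s + 2*t)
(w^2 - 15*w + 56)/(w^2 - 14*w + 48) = (w - 7)/(w - 6)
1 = 1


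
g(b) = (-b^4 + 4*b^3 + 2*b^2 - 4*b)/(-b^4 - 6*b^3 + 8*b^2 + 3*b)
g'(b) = (-4*b^3 + 12*b^2 + 4*b - 4)/(-b^4 - 6*b^3 + 8*b^2 + 3*b) + (4*b^3 + 18*b^2 - 16*b - 3)*(-b^4 + 4*b^3 + 2*b^2 - 4*b)/(-b^4 - 6*b^3 + 8*b^2 + 3*b)^2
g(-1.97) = -0.54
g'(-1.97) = 0.52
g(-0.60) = 0.95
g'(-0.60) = 4.61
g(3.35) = -0.13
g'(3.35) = 0.18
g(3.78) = -0.06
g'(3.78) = 0.15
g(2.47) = -0.36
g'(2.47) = 0.37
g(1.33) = 5.02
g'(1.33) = 109.69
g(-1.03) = 0.07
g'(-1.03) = 1.01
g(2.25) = -0.45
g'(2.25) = 0.51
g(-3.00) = -1.10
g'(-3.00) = 0.63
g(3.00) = -0.20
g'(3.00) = 0.23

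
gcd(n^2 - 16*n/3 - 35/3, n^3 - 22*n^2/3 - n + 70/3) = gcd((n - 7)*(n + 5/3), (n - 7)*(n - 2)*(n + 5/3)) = n^2 - 16*n/3 - 35/3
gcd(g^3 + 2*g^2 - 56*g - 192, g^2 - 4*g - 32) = g^2 - 4*g - 32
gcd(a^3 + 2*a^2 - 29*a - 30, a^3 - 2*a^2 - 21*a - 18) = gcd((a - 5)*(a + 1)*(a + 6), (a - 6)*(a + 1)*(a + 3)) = a + 1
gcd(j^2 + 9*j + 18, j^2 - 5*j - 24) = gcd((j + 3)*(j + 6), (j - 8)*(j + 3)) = j + 3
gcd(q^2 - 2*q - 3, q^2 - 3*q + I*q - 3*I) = q - 3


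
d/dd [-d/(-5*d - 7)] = 7/(5*d + 7)^2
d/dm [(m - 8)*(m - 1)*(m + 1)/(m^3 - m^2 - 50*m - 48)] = 7/(m^2 + 12*m + 36)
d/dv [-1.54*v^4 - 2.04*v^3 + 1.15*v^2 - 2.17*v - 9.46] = -6.16*v^3 - 6.12*v^2 + 2.3*v - 2.17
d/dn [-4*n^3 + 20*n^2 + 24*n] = -12*n^2 + 40*n + 24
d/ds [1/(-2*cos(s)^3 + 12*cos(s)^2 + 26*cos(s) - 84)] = (-3*cos(s)^2 + 12*cos(s) + 13)*sin(s)/(2*(cos(s)^3 - 6*cos(s)^2 - 13*cos(s) + 42)^2)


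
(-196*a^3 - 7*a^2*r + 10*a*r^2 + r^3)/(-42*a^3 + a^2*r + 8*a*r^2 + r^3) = (-28*a^2 + 3*a*r + r^2)/(-6*a^2 + a*r + r^2)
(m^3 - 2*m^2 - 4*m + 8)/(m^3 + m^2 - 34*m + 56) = (m^2 - 4)/(m^2 + 3*m - 28)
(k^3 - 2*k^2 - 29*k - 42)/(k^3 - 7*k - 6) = (k^2 - 4*k - 21)/(k^2 - 2*k - 3)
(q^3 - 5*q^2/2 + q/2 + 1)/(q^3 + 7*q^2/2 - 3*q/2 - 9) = (2*q^3 - 5*q^2 + q + 2)/(2*q^3 + 7*q^2 - 3*q - 18)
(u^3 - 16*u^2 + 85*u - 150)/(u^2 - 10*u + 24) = (u^2 - 10*u + 25)/(u - 4)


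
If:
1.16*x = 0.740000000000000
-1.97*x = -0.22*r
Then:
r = 5.71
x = 0.64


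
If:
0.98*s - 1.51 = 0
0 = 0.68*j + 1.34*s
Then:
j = -3.04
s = 1.54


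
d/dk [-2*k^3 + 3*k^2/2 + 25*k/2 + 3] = -6*k^2 + 3*k + 25/2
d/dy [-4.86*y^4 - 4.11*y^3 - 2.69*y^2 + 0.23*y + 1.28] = -19.44*y^3 - 12.33*y^2 - 5.38*y + 0.23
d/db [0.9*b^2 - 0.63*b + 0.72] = 1.8*b - 0.63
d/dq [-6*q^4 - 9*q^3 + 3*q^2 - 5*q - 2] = -24*q^3 - 27*q^2 + 6*q - 5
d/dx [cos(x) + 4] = -sin(x)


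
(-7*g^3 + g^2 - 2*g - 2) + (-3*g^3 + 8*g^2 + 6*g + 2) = -10*g^3 + 9*g^2 + 4*g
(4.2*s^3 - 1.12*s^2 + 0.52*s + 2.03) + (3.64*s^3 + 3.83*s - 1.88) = 7.84*s^3 - 1.12*s^2 + 4.35*s + 0.15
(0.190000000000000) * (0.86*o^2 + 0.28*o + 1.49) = 0.1634*o^2 + 0.0532*o + 0.2831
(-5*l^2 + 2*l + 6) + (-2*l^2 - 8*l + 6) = -7*l^2 - 6*l + 12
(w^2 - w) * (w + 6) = w^3 + 5*w^2 - 6*w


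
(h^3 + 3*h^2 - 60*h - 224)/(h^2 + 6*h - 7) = (h^2 - 4*h - 32)/(h - 1)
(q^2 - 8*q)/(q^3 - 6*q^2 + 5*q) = (q - 8)/(q^2 - 6*q + 5)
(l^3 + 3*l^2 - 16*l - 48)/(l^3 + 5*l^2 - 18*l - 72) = (l + 4)/(l + 6)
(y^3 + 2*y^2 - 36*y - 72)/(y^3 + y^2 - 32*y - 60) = (y + 6)/(y + 5)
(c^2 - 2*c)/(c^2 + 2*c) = (c - 2)/(c + 2)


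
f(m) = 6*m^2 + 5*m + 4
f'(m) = 12*m + 5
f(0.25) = 5.62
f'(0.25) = 8.00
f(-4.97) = 127.36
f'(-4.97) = -54.64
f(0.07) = 4.38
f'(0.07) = 5.84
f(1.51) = 25.23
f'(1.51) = 23.12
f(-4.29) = 92.97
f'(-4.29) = -46.48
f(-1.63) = 11.79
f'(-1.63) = -14.56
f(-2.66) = 33.15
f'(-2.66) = -26.92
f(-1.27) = 7.33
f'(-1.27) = -10.24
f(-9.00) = 445.00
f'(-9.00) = -103.00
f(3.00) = 73.00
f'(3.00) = 41.00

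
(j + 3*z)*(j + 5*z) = j^2 + 8*j*z + 15*z^2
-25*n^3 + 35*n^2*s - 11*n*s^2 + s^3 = (-5*n + s)^2*(-n + s)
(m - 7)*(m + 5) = m^2 - 2*m - 35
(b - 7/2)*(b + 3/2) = b^2 - 2*b - 21/4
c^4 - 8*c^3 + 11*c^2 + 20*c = c*(c - 5)*(c - 4)*(c + 1)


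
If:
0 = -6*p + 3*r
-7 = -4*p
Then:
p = 7/4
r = 7/2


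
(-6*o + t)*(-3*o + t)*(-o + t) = -18*o^3 + 27*o^2*t - 10*o*t^2 + t^3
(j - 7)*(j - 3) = j^2 - 10*j + 21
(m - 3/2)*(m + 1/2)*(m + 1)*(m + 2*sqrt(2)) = m^4 + 2*sqrt(2)*m^3 - 7*m^2/4 - 7*sqrt(2)*m/2 - 3*m/4 - 3*sqrt(2)/2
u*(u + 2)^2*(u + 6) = u^4 + 10*u^3 + 28*u^2 + 24*u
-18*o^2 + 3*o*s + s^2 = (-3*o + s)*(6*o + s)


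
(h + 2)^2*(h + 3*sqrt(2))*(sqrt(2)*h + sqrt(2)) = sqrt(2)*h^4 + 6*h^3 + 5*sqrt(2)*h^3 + 8*sqrt(2)*h^2 + 30*h^2 + 4*sqrt(2)*h + 48*h + 24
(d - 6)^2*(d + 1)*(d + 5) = d^4 - 6*d^3 - 31*d^2 + 156*d + 180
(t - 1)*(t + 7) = t^2 + 6*t - 7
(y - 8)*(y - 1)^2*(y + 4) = y^4 - 6*y^3 - 23*y^2 + 60*y - 32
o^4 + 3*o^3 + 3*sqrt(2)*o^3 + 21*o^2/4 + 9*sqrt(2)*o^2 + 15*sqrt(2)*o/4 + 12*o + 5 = (o + 1/2)*(o + 5/2)*(o + sqrt(2))*(o + 2*sqrt(2))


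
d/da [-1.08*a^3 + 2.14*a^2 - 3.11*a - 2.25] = -3.24*a^2 + 4.28*a - 3.11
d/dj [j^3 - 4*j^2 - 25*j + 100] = 3*j^2 - 8*j - 25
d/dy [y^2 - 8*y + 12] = 2*y - 8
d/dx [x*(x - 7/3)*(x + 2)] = 3*x^2 - 2*x/3 - 14/3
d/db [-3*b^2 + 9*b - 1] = 9 - 6*b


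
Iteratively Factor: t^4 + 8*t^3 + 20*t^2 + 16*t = (t)*(t^3 + 8*t^2 + 20*t + 16) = t*(t + 4)*(t^2 + 4*t + 4) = t*(t + 2)*(t + 4)*(t + 2)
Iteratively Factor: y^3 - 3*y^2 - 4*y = (y)*(y^2 - 3*y - 4) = y*(y - 4)*(y + 1)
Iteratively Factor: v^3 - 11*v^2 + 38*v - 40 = (v - 5)*(v^2 - 6*v + 8) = (v - 5)*(v - 4)*(v - 2)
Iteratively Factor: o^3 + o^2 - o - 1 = (o - 1)*(o^2 + 2*o + 1) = (o - 1)*(o + 1)*(o + 1)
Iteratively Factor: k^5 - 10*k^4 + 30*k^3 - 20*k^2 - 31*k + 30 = (k - 3)*(k^4 - 7*k^3 + 9*k^2 + 7*k - 10) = (k - 3)*(k - 1)*(k^3 - 6*k^2 + 3*k + 10) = (k - 3)*(k - 2)*(k - 1)*(k^2 - 4*k - 5) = (k - 3)*(k - 2)*(k - 1)*(k + 1)*(k - 5)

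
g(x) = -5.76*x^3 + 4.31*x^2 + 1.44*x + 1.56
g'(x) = -17.28*x^2 + 8.62*x + 1.44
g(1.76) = -13.96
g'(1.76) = -36.92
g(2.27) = -40.34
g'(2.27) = -68.03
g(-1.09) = 12.57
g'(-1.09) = -28.49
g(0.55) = 2.70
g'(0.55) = 0.95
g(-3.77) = 366.02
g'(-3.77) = -276.66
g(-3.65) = 333.82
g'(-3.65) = -260.24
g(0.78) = 2.57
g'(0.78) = -2.35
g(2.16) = -33.27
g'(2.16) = -60.56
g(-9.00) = 4536.75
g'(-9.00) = -1475.82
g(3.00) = -110.85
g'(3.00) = -128.22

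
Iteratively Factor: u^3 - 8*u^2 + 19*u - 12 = (u - 1)*(u^2 - 7*u + 12) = (u - 4)*(u - 1)*(u - 3)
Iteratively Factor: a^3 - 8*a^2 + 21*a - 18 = (a - 3)*(a^2 - 5*a + 6) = (a - 3)^2*(a - 2)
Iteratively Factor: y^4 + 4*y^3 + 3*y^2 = (y + 3)*(y^3 + y^2) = y*(y + 3)*(y^2 + y) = y^2*(y + 3)*(y + 1)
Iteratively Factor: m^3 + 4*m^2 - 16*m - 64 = (m + 4)*(m^2 - 16) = (m - 4)*(m + 4)*(m + 4)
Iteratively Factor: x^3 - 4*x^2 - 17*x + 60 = (x - 3)*(x^2 - x - 20) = (x - 5)*(x - 3)*(x + 4)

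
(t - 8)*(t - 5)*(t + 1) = t^3 - 12*t^2 + 27*t + 40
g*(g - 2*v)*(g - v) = g^3 - 3*g^2*v + 2*g*v^2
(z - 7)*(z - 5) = z^2 - 12*z + 35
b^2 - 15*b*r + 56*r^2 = (b - 8*r)*(b - 7*r)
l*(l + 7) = l^2 + 7*l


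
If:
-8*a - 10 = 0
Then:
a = -5/4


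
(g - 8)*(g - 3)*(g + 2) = g^3 - 9*g^2 + 2*g + 48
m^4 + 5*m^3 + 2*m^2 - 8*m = m*(m - 1)*(m + 2)*(m + 4)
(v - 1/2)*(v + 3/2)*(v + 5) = v^3 + 6*v^2 + 17*v/4 - 15/4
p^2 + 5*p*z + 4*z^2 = (p + z)*(p + 4*z)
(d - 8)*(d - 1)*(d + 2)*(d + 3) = d^4 - 4*d^3 - 31*d^2 - 14*d + 48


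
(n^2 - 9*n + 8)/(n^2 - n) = (n - 8)/n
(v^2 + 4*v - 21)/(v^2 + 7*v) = (v - 3)/v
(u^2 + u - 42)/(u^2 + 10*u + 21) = (u - 6)/(u + 3)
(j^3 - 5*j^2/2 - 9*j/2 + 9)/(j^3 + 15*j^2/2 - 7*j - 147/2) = (2*j^2 + j - 6)/(2*j^2 + 21*j + 49)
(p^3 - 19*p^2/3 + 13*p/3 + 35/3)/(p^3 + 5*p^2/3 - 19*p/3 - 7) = (p - 5)/(p + 3)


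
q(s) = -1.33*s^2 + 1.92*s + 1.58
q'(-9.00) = 25.86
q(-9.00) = -123.43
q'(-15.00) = 41.82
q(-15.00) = -326.47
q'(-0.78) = 3.99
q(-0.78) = -0.73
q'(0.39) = 0.88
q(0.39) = 2.13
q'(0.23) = 1.31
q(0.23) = 1.95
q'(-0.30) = 2.72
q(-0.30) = 0.88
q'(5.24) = -12.02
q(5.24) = -24.88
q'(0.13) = 1.57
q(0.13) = 1.81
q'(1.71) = -2.63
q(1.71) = 0.97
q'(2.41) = -4.49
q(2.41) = -1.52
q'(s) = 1.92 - 2.66*s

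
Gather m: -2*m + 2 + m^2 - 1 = m^2 - 2*m + 1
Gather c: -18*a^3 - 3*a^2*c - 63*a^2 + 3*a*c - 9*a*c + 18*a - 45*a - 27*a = -18*a^3 - 63*a^2 - 54*a + c*(-3*a^2 - 6*a)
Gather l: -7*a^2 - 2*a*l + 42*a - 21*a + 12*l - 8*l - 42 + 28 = -7*a^2 + 21*a + l*(4 - 2*a) - 14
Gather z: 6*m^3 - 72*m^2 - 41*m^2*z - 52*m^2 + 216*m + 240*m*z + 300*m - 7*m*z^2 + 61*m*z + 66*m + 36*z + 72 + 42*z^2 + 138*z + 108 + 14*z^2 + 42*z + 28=6*m^3 - 124*m^2 + 582*m + z^2*(56 - 7*m) + z*(-41*m^2 + 301*m + 216) + 208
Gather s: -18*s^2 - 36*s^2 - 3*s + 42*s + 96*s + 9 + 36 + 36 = -54*s^2 + 135*s + 81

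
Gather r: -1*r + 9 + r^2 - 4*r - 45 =r^2 - 5*r - 36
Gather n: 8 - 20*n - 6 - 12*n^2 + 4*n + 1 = -12*n^2 - 16*n + 3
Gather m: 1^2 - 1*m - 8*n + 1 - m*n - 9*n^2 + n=m*(-n - 1) - 9*n^2 - 7*n + 2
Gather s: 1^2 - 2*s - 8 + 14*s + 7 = 12*s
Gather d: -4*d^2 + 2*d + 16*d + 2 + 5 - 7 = -4*d^2 + 18*d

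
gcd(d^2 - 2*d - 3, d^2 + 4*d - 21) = d - 3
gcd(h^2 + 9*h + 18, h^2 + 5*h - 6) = h + 6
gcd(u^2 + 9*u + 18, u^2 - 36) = u + 6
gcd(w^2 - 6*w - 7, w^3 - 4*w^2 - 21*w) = w - 7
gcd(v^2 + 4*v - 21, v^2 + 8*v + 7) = v + 7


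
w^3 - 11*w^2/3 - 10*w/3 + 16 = (w - 3)*(w - 8/3)*(w + 2)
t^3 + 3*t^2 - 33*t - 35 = (t - 5)*(t + 1)*(t + 7)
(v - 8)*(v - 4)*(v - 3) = v^3 - 15*v^2 + 68*v - 96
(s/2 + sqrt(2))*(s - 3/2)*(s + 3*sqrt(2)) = s^3/2 - 3*s^2/4 + 5*sqrt(2)*s^2/2 - 15*sqrt(2)*s/4 + 6*s - 9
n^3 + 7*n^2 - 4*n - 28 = (n - 2)*(n + 2)*(n + 7)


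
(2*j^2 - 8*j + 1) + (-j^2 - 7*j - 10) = j^2 - 15*j - 9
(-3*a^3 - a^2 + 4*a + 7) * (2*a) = -6*a^4 - 2*a^3 + 8*a^2 + 14*a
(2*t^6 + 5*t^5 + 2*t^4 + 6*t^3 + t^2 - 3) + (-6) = 2*t^6 + 5*t^5 + 2*t^4 + 6*t^3 + t^2 - 9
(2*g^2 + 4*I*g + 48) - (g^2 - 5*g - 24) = g^2 + 5*g + 4*I*g + 72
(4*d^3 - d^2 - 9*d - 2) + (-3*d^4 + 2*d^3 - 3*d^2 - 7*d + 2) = -3*d^4 + 6*d^3 - 4*d^2 - 16*d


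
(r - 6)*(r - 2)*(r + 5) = r^3 - 3*r^2 - 28*r + 60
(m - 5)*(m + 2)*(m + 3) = m^3 - 19*m - 30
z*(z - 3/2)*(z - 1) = z^3 - 5*z^2/2 + 3*z/2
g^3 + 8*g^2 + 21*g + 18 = (g + 2)*(g + 3)^2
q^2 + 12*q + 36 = (q + 6)^2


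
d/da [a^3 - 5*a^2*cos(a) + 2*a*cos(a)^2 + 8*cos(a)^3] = 5*a^2*sin(a) + 3*a^2 - 2*a*sin(2*a) - 10*a*cos(a) - 24*sin(a)*cos(a)^2 + 2*cos(a)^2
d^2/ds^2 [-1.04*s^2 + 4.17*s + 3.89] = -2.08000000000000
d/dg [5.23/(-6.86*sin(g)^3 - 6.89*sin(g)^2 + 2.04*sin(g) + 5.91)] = (107.6334*sin(g)^2 + 72.0694*sin(g) - 10.6692)*cos(g)/(6.86*sin(g)^3 + 6.89*sin(g)^2 - 2.04*sin(g) - 5.91)^2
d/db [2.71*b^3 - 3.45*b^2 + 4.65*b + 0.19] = 8.13*b^2 - 6.9*b + 4.65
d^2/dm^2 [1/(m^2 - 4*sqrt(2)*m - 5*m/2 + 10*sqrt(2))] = 4*(-4*m^2 + 10*m + 16*sqrt(2)*m + (-4*m + 5 + 8*sqrt(2))^2 - 40*sqrt(2))/(2*m^2 - 8*sqrt(2)*m - 5*m + 20*sqrt(2))^3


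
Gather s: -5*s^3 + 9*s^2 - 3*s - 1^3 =-5*s^3 + 9*s^2 - 3*s - 1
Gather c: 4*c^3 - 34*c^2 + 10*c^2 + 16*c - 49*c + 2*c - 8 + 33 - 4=4*c^3 - 24*c^2 - 31*c + 21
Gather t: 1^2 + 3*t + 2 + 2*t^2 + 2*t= 2*t^2 + 5*t + 3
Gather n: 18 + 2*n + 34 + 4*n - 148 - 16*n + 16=-10*n - 80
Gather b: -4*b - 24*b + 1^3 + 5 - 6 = -28*b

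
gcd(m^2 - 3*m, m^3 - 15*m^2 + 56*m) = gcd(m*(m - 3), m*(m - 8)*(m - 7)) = m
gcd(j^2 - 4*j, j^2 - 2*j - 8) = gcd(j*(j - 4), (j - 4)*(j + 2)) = j - 4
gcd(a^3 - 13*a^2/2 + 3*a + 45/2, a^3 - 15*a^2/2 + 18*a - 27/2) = a - 3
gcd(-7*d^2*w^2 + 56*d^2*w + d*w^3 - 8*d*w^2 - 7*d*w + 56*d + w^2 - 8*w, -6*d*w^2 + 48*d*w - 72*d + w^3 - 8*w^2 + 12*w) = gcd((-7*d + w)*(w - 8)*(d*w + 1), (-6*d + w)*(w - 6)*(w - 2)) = 1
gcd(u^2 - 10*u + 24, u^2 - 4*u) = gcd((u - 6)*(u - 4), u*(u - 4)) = u - 4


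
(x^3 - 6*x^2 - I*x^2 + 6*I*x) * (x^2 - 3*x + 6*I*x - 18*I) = x^5 - 9*x^4 + 5*I*x^4 + 24*x^3 - 45*I*x^3 - 54*x^2 + 90*I*x^2 + 108*x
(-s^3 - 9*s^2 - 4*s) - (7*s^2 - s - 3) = -s^3 - 16*s^2 - 3*s + 3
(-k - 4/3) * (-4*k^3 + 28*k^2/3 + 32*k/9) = 4*k^4 - 4*k^3 - 16*k^2 - 128*k/27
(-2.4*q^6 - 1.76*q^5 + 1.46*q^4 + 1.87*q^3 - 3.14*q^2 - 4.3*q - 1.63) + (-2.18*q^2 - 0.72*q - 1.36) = -2.4*q^6 - 1.76*q^5 + 1.46*q^4 + 1.87*q^3 - 5.32*q^2 - 5.02*q - 2.99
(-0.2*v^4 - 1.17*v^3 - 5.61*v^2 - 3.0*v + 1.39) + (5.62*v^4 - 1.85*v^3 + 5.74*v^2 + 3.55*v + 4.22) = 5.42*v^4 - 3.02*v^3 + 0.13*v^2 + 0.55*v + 5.61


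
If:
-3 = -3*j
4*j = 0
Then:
No Solution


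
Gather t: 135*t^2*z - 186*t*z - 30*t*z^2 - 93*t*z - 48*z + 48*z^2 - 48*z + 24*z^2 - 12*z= 135*t^2*z + t*(-30*z^2 - 279*z) + 72*z^2 - 108*z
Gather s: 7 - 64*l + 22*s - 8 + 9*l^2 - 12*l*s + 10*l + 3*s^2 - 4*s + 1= 9*l^2 - 54*l + 3*s^2 + s*(18 - 12*l)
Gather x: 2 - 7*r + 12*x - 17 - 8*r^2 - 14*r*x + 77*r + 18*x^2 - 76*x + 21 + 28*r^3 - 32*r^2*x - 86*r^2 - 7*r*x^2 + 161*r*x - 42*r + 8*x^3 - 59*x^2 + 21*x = 28*r^3 - 94*r^2 + 28*r + 8*x^3 + x^2*(-7*r - 41) + x*(-32*r^2 + 147*r - 43) + 6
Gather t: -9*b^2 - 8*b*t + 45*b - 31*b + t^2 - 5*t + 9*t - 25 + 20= -9*b^2 + 14*b + t^2 + t*(4 - 8*b) - 5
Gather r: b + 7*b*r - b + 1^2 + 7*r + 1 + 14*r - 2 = r*(7*b + 21)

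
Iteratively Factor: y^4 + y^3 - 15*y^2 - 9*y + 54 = (y + 3)*(y^3 - 2*y^2 - 9*y + 18) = (y + 3)^2*(y^2 - 5*y + 6) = (y - 3)*(y + 3)^2*(y - 2)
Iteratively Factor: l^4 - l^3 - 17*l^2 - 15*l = (l + 1)*(l^3 - 2*l^2 - 15*l) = l*(l + 1)*(l^2 - 2*l - 15) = l*(l + 1)*(l + 3)*(l - 5)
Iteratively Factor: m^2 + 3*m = (m)*(m + 3)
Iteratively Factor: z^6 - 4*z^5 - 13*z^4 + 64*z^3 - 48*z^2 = (z - 3)*(z^5 - z^4 - 16*z^3 + 16*z^2) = (z - 3)*(z - 1)*(z^4 - 16*z^2) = (z - 4)*(z - 3)*(z - 1)*(z^3 + 4*z^2) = z*(z - 4)*(z - 3)*(z - 1)*(z^2 + 4*z) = z*(z - 4)*(z - 3)*(z - 1)*(z + 4)*(z)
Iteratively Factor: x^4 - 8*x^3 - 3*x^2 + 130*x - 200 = (x - 5)*(x^3 - 3*x^2 - 18*x + 40) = (x - 5)*(x + 4)*(x^2 - 7*x + 10) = (x - 5)*(x - 2)*(x + 4)*(x - 5)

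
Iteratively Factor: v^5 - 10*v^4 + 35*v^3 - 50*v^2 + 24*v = (v - 1)*(v^4 - 9*v^3 + 26*v^2 - 24*v) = v*(v - 1)*(v^3 - 9*v^2 + 26*v - 24) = v*(v - 3)*(v - 1)*(v^2 - 6*v + 8) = v*(v - 3)*(v - 2)*(v - 1)*(v - 4)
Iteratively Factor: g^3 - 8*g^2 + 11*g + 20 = (g + 1)*(g^2 - 9*g + 20) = (g - 4)*(g + 1)*(g - 5)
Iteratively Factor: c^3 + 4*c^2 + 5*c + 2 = (c + 2)*(c^2 + 2*c + 1) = (c + 1)*(c + 2)*(c + 1)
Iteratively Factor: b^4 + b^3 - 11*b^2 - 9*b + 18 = (b - 1)*(b^3 + 2*b^2 - 9*b - 18) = (b - 3)*(b - 1)*(b^2 + 5*b + 6) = (b - 3)*(b - 1)*(b + 3)*(b + 2)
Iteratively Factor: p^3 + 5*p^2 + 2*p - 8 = (p + 2)*(p^2 + 3*p - 4) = (p - 1)*(p + 2)*(p + 4)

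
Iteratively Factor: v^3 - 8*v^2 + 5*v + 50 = (v + 2)*(v^2 - 10*v + 25) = (v - 5)*(v + 2)*(v - 5)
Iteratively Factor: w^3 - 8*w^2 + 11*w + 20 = (w - 4)*(w^2 - 4*w - 5) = (w - 5)*(w - 4)*(w + 1)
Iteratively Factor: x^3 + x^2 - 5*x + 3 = (x - 1)*(x^2 + 2*x - 3) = (x - 1)*(x + 3)*(x - 1)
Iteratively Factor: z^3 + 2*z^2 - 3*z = (z)*(z^2 + 2*z - 3) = z*(z - 1)*(z + 3)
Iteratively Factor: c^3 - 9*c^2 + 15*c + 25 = (c - 5)*(c^2 - 4*c - 5) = (c - 5)*(c + 1)*(c - 5)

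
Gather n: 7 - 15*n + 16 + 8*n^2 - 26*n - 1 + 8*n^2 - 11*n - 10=16*n^2 - 52*n + 12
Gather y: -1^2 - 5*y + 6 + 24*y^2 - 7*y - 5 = 24*y^2 - 12*y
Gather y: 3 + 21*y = 21*y + 3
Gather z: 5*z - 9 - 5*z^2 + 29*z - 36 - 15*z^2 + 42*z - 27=-20*z^2 + 76*z - 72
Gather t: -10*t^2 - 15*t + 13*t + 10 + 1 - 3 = -10*t^2 - 2*t + 8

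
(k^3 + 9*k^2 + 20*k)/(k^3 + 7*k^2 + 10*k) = (k + 4)/(k + 2)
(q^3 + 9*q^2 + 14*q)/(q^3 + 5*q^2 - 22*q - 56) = q/(q - 4)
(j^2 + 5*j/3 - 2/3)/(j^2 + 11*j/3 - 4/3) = (j + 2)/(j + 4)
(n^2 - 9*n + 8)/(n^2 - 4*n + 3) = (n - 8)/(n - 3)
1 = 1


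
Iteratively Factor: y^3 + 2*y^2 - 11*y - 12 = (y + 4)*(y^2 - 2*y - 3) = (y + 1)*(y + 4)*(y - 3)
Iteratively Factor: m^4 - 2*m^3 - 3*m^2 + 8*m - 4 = (m - 2)*(m^3 - 3*m + 2) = (m - 2)*(m - 1)*(m^2 + m - 2) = (m - 2)*(m - 1)^2*(m + 2)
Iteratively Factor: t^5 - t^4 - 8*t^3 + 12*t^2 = (t)*(t^4 - t^3 - 8*t^2 + 12*t) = t*(t - 2)*(t^3 + t^2 - 6*t) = t*(t - 2)^2*(t^2 + 3*t) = t^2*(t - 2)^2*(t + 3)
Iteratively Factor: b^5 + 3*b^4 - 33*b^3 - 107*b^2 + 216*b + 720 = (b - 3)*(b^4 + 6*b^3 - 15*b^2 - 152*b - 240) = (b - 5)*(b - 3)*(b^3 + 11*b^2 + 40*b + 48) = (b - 5)*(b - 3)*(b + 3)*(b^2 + 8*b + 16) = (b - 5)*(b - 3)*(b + 3)*(b + 4)*(b + 4)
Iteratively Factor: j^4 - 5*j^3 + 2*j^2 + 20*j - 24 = (j - 2)*(j^3 - 3*j^2 - 4*j + 12) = (j - 3)*(j - 2)*(j^2 - 4) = (j - 3)*(j - 2)*(j + 2)*(j - 2)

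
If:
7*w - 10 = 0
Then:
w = 10/7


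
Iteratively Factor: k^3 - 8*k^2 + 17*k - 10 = (k - 5)*(k^2 - 3*k + 2) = (k - 5)*(k - 2)*(k - 1)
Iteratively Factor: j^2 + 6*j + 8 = (j + 2)*(j + 4)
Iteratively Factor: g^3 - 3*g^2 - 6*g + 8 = (g - 1)*(g^2 - 2*g - 8) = (g - 4)*(g - 1)*(g + 2)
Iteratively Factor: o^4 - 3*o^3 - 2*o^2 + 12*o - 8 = (o + 2)*(o^3 - 5*o^2 + 8*o - 4) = (o - 2)*(o + 2)*(o^2 - 3*o + 2) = (o - 2)*(o - 1)*(o + 2)*(o - 2)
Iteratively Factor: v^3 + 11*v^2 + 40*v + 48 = (v + 3)*(v^2 + 8*v + 16) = (v + 3)*(v + 4)*(v + 4)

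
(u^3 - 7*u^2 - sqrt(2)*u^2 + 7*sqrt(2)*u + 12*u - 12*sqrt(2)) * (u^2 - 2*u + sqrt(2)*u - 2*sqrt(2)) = u^5 - 9*u^4 + 24*u^3 - 6*u^2 - 52*u + 48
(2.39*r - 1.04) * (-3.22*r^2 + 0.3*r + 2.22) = -7.6958*r^3 + 4.0658*r^2 + 4.9938*r - 2.3088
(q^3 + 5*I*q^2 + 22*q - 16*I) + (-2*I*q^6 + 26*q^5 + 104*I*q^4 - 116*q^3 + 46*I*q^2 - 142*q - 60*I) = -2*I*q^6 + 26*q^5 + 104*I*q^4 - 115*q^3 + 51*I*q^2 - 120*q - 76*I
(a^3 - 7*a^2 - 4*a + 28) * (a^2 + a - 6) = a^5 - 6*a^4 - 17*a^3 + 66*a^2 + 52*a - 168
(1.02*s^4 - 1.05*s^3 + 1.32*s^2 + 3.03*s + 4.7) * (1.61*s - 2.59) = 1.6422*s^5 - 4.3323*s^4 + 4.8447*s^3 + 1.4595*s^2 - 0.280699999999998*s - 12.173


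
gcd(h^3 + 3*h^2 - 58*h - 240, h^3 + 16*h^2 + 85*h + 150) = h^2 + 11*h + 30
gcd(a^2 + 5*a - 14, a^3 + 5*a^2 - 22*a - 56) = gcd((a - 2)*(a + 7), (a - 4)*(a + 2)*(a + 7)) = a + 7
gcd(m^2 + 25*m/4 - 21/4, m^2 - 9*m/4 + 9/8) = m - 3/4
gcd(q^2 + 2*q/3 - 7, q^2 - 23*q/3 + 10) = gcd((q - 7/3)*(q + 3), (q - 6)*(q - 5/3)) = 1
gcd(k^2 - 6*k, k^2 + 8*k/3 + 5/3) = 1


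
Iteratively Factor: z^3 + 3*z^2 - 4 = (z + 2)*(z^2 + z - 2) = (z + 2)^2*(z - 1)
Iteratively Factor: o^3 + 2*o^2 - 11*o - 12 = (o - 3)*(o^2 + 5*o + 4) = (o - 3)*(o + 1)*(o + 4)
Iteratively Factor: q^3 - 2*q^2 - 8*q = (q + 2)*(q^2 - 4*q) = (q - 4)*(q + 2)*(q)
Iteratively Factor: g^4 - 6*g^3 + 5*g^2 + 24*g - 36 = (g - 2)*(g^3 - 4*g^2 - 3*g + 18) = (g - 3)*(g - 2)*(g^2 - g - 6) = (g - 3)*(g - 2)*(g + 2)*(g - 3)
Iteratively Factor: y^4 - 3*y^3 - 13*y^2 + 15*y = (y - 5)*(y^3 + 2*y^2 - 3*y) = (y - 5)*(y - 1)*(y^2 + 3*y) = (y - 5)*(y - 1)*(y + 3)*(y)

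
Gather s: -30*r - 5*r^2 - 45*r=-5*r^2 - 75*r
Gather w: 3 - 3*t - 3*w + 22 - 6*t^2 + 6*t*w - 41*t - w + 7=-6*t^2 - 44*t + w*(6*t - 4) + 32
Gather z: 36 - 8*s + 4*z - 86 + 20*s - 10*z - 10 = 12*s - 6*z - 60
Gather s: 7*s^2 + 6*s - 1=7*s^2 + 6*s - 1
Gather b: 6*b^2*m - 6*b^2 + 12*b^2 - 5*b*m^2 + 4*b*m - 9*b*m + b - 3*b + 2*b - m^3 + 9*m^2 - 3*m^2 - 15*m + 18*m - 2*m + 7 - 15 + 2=b^2*(6*m + 6) + b*(-5*m^2 - 5*m) - m^3 + 6*m^2 + m - 6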